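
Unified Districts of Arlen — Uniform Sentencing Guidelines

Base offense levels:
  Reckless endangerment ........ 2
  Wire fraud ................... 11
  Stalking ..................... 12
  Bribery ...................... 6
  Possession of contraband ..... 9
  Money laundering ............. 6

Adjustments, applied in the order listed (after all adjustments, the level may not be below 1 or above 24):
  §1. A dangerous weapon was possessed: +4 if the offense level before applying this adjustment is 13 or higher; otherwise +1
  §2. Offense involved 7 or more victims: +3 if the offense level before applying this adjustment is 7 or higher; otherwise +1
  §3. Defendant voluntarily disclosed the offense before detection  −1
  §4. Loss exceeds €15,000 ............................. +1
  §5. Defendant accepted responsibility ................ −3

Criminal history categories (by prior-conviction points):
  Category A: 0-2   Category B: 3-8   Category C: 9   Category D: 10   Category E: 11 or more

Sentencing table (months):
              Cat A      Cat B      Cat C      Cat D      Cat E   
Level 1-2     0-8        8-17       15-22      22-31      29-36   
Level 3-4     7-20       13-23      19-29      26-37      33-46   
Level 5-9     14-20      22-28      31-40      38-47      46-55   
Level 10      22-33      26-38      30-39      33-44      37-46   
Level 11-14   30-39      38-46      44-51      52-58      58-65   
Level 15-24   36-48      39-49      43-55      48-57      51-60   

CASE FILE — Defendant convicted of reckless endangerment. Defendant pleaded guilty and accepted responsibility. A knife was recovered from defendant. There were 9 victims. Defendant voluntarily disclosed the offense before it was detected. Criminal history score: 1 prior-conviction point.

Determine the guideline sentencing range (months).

0-8 months

Base offense level for reckless endangerment: 2.
§1 applies (level before this adjustment is 2 < 13, so +1): 2 + 1 = 3.
§2 applies (level before this adjustment is 3 < 7, so +1): 3 + 1 = 4.
§3 applies: 4 − 1 = 3.
§4 does not apply.
§5 applies: 3 − 3 = 0.
Level 0 is below the minimum of 1; floored at 1.
Final offense level: 1.
Criminal history: 1 prior point → Category A (0-2).
Level 1 falls in the 1-2 band.
Grid: Level 1-2 × Category A = 0-8 months.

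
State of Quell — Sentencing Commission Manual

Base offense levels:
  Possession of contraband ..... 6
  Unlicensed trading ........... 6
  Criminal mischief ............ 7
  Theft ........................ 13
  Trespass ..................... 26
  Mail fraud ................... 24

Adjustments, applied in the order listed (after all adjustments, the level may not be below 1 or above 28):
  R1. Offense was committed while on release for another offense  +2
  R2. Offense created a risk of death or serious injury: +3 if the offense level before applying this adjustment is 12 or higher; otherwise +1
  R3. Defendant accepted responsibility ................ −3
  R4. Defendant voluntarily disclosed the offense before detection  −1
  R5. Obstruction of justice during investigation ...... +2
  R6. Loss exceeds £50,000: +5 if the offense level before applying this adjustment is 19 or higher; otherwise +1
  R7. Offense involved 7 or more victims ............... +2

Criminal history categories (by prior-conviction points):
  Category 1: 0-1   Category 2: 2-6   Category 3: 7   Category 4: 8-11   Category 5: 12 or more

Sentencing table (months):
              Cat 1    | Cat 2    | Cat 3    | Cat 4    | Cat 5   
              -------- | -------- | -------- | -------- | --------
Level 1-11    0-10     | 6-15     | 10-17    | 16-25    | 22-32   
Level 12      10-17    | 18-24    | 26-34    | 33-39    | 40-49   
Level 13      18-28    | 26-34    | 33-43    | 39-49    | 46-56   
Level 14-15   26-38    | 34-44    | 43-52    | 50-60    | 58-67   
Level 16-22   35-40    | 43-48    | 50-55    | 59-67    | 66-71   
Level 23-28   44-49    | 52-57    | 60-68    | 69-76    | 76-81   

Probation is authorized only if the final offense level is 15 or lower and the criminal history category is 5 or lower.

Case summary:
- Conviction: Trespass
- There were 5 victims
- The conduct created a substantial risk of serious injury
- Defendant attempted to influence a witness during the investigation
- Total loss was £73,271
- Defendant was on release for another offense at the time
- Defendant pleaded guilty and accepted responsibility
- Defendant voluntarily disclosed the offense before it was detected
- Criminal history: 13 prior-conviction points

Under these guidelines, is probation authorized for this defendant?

Base offense level for trespass: 26.
R1 applies: 26 + 2 = 28.
R2 applies (level before this adjustment is 28 ≥ 12, so +3): 28 + 3 = 31.
R3 applies: 31 − 3 = 28.
R4 applies: 28 − 1 = 27.
R5 applies: 27 + 2 = 29.
R6 applies (level before this adjustment is 29 ≥ 19, so +5): 29 + 5 = 34.
R7 does not apply.
Level 34 exceeds the maximum of 28; capped at 28.
Final offense level: 28.
Criminal history: 13 prior points → Category 5 (12+).
Level 28 falls in the 23-28 band.
Grid: Level 23-28 × Category 5 = 76-81 months.
Probation check: level 28 > 15 and category 5 ≤ 5 → not eligible.

No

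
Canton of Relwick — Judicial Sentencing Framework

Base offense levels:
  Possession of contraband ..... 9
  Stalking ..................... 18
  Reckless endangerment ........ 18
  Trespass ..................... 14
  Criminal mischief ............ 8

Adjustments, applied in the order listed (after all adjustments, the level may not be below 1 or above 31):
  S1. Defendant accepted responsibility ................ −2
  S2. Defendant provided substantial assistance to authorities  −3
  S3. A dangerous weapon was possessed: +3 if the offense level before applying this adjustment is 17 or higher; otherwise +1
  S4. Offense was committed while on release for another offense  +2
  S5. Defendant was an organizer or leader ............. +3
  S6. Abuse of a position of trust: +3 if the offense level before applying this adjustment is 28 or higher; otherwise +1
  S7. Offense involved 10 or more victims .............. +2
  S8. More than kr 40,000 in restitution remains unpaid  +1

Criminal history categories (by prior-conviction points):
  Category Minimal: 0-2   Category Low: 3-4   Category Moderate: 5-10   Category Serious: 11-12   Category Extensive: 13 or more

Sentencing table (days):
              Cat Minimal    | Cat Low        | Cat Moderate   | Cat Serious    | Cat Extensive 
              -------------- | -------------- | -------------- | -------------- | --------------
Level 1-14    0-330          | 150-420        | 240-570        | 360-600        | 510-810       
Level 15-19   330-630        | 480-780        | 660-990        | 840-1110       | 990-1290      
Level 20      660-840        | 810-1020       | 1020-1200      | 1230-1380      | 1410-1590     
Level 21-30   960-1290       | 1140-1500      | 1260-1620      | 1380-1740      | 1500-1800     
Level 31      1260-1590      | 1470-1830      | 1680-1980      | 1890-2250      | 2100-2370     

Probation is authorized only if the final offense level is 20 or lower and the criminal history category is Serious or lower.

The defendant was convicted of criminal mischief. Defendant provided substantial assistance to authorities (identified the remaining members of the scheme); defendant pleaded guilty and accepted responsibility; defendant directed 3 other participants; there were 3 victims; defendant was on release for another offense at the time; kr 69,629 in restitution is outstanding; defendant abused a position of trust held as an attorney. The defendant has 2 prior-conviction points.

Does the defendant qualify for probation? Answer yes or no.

Base offense level for criminal mischief: 8.
S1 applies: 8 − 2 = 6.
S2 applies: 6 − 3 = 3.
S3 does not apply.
S4 applies: 3 + 2 = 5.
S5 applies: 5 + 3 = 8.
S6 applies (level before this adjustment is 8 < 28, so +1): 8 + 1 = 9.
S8 applies: 9 + 1 = 10.
Final offense level: 10.
Criminal history: 2 prior points → Category Minimal (0-2).
Level 10 falls in the 1-14 band.
Grid: Level 1-14 × Category Minimal = 0-330 days.
Probation check: level 10 ≤ 20 and category Minimal ≤ Serious → eligible.

Yes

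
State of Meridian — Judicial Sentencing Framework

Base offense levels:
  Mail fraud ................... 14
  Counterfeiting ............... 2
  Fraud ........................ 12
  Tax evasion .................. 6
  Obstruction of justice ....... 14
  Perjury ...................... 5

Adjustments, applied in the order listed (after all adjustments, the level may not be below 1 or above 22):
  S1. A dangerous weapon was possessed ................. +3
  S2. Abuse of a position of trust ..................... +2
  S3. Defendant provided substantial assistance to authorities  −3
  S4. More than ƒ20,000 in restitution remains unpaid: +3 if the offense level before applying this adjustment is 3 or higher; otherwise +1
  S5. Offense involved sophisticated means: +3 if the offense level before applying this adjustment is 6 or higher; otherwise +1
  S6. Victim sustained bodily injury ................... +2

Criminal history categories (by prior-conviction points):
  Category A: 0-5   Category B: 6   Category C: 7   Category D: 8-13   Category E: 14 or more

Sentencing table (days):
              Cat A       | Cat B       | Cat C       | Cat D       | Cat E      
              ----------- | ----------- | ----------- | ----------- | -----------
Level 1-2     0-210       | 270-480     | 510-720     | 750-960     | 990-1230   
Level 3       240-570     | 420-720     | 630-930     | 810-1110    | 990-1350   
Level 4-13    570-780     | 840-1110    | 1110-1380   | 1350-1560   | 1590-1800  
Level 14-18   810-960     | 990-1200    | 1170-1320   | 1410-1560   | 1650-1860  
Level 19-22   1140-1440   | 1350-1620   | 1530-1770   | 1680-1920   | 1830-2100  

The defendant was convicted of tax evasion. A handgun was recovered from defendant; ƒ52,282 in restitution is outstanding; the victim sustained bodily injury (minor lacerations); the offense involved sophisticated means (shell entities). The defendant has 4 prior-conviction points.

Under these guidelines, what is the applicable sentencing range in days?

Base offense level for tax evasion: 6.
S1 applies: 6 + 3 = 9.
S4 applies (level before this adjustment is 9 ≥ 3, so +3): 9 + 3 = 12.
S5 applies (level before this adjustment is 12 ≥ 6, so +3): 12 + 3 = 15.
S6 applies: 15 + 2 = 17.
Final offense level: 17.
Criminal history: 4 prior points → Category A (0-5).
Level 17 falls in the 14-18 band.
Grid: Level 14-18 × Category A = 810-960 days.

810-960 days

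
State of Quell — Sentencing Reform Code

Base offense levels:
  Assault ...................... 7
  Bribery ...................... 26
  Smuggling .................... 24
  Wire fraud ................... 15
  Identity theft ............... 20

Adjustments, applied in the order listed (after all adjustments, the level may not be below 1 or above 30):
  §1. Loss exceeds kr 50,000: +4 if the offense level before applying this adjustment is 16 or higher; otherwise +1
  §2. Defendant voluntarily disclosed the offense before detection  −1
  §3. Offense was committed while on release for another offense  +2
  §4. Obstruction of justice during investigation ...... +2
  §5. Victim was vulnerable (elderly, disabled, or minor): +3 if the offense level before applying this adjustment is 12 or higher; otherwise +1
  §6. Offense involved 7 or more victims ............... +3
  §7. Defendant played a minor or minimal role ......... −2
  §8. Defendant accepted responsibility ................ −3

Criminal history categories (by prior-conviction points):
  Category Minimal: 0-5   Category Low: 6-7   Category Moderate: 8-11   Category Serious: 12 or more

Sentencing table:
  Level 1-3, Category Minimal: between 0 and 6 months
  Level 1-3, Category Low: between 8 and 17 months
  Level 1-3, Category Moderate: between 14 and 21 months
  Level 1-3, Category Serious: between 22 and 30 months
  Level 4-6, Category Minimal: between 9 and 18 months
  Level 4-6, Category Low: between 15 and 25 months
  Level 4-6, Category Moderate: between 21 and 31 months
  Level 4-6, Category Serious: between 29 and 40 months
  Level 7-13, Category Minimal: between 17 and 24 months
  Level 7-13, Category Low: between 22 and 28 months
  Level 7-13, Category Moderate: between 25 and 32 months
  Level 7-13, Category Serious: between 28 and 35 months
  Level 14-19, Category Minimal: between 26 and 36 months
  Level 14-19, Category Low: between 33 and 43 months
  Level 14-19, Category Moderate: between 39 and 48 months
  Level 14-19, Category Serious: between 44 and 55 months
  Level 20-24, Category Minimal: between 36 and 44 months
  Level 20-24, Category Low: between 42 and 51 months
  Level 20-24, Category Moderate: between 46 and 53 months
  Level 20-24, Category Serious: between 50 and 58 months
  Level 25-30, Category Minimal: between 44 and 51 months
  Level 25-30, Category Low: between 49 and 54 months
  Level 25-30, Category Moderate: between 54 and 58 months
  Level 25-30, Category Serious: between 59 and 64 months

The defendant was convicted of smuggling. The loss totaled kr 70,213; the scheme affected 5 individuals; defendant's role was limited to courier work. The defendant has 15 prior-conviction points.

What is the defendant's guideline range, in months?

59-64 months

Base offense level for smuggling: 24.
§1 applies (level before this adjustment is 24 ≥ 16, so +4): 24 + 4 = 28.
§3 does not apply.
§4 does not apply.
§5 does not apply.
§6 does not apply.
§7 applies: 28 − 2 = 26.
Final offense level: 26.
Criminal history: 15 prior points → Category Serious (12+).
Level 26 falls in the 25-30 band.
Grid: Level 25-30 × Category Serious = 59-64 months.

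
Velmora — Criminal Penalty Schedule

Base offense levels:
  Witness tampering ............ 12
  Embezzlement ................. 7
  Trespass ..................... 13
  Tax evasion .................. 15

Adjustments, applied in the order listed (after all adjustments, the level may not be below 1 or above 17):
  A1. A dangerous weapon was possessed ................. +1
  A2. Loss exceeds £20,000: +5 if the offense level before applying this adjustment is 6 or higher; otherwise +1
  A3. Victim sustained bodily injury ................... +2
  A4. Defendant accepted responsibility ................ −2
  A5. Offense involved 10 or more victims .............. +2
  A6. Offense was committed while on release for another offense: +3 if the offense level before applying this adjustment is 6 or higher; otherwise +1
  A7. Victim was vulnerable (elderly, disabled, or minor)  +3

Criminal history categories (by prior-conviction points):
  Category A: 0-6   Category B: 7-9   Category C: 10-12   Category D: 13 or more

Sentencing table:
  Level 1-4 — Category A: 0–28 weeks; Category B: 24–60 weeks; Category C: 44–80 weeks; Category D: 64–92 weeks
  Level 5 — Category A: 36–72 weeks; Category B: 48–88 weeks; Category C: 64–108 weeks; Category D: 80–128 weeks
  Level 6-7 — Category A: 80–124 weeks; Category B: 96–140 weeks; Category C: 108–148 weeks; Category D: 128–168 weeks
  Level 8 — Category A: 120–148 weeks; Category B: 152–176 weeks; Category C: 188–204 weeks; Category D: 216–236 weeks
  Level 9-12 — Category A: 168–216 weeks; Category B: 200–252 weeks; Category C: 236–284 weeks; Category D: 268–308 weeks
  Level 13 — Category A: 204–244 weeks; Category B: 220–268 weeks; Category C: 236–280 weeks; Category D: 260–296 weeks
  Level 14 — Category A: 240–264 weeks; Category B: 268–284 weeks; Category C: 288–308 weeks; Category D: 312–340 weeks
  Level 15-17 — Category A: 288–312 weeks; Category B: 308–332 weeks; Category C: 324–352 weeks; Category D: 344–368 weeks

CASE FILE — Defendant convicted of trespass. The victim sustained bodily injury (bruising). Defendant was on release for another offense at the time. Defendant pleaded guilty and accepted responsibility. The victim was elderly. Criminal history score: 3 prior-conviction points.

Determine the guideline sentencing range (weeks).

Base offense level for trespass: 13.
A1 does not apply.
A2 does not apply.
A3 applies: 13 + 2 = 15.
A4 applies: 15 − 2 = 13.
A6 applies (level before this adjustment is 13 ≥ 6, so +3): 13 + 3 = 16.
A7 applies: 16 + 3 = 19.
Level 19 exceeds the maximum of 17; capped at 17.
Final offense level: 17.
Criminal history: 3 prior points → Category A (0-6).
Level 17 falls in the 15-17 band.
Grid: Level 15-17 × Category A = 288-312 weeks.

288-312 weeks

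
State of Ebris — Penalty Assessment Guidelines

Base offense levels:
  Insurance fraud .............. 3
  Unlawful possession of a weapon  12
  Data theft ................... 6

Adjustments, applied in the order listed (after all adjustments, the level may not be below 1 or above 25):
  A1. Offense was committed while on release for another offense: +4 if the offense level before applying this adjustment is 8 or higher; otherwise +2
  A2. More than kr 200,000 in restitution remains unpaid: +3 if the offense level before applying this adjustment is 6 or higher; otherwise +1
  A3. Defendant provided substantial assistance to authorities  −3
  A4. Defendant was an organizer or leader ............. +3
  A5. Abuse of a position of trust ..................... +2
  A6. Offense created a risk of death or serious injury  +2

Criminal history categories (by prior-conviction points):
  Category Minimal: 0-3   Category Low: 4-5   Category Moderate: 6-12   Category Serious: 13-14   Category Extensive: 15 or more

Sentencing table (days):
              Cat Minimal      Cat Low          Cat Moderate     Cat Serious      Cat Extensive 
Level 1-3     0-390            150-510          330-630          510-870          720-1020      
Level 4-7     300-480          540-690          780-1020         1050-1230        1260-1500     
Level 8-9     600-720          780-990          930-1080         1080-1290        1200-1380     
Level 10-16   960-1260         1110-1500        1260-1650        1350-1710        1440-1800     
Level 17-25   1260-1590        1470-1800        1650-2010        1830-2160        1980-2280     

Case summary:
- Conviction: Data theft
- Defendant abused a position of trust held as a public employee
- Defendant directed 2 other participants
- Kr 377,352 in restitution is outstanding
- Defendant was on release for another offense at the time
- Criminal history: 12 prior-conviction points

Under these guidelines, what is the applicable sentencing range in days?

1260-1650 days

Base offense level for data theft: 6.
A1 applies (level before this adjustment is 6 < 8, so +2): 6 + 2 = 8.
A2 applies (level before this adjustment is 8 ≥ 6, so +3): 8 + 3 = 11.
A3 does not apply.
A4 applies: 11 + 3 = 14.
A5 applies: 14 + 2 = 16.
A6 does not apply.
Final offense level: 16.
Criminal history: 12 prior points → Category Moderate (6-12).
Level 16 falls in the 10-16 band.
Grid: Level 10-16 × Category Moderate = 1260-1650 days.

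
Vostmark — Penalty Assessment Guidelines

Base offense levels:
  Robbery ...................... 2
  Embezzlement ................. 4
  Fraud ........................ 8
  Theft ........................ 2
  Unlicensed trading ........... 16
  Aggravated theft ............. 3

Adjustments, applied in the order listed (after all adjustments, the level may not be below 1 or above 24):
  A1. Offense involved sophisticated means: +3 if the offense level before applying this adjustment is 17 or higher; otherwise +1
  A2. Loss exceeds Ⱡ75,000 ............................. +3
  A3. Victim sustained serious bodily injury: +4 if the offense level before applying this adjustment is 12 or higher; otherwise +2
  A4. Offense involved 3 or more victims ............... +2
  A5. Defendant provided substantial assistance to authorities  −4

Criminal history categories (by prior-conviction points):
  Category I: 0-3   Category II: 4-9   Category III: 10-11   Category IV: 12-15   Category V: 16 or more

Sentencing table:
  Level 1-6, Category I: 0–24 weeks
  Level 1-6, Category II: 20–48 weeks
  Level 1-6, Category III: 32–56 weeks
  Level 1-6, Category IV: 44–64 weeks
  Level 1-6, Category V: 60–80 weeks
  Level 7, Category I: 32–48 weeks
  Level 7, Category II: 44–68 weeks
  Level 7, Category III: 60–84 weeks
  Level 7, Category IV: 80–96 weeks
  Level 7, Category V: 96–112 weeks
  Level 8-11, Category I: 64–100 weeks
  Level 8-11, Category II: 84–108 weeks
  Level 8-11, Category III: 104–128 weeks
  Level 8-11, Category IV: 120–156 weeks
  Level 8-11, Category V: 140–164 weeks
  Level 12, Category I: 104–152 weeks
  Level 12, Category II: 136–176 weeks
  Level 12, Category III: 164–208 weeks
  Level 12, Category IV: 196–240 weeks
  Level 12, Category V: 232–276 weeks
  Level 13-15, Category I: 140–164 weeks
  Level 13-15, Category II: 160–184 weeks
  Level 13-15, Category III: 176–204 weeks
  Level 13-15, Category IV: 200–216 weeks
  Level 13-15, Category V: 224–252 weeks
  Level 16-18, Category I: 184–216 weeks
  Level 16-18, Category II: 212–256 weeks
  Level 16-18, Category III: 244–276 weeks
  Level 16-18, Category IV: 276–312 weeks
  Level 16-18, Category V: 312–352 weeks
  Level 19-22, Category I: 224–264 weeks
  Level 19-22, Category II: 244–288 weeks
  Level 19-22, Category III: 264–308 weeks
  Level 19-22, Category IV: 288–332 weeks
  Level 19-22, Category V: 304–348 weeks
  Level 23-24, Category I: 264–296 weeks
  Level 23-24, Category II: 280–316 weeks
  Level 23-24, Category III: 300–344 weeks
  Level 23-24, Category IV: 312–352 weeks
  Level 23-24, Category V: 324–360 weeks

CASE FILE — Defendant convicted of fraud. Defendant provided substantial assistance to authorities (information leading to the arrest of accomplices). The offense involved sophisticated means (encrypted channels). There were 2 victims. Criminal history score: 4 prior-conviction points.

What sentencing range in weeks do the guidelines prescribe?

20-48 weeks

Base offense level for fraud: 8.
A1 applies (level before this adjustment is 8 < 17, so +1): 8 + 1 = 9.
A2 does not apply.
A3 does not apply.
A4 does not apply.
A5 applies: 9 − 4 = 5.
Final offense level: 5.
Criminal history: 4 prior points → Category II (4-9).
Level 5 falls in the 1-6 band.
Grid: Level 1-6 × Category II = 20-48 weeks.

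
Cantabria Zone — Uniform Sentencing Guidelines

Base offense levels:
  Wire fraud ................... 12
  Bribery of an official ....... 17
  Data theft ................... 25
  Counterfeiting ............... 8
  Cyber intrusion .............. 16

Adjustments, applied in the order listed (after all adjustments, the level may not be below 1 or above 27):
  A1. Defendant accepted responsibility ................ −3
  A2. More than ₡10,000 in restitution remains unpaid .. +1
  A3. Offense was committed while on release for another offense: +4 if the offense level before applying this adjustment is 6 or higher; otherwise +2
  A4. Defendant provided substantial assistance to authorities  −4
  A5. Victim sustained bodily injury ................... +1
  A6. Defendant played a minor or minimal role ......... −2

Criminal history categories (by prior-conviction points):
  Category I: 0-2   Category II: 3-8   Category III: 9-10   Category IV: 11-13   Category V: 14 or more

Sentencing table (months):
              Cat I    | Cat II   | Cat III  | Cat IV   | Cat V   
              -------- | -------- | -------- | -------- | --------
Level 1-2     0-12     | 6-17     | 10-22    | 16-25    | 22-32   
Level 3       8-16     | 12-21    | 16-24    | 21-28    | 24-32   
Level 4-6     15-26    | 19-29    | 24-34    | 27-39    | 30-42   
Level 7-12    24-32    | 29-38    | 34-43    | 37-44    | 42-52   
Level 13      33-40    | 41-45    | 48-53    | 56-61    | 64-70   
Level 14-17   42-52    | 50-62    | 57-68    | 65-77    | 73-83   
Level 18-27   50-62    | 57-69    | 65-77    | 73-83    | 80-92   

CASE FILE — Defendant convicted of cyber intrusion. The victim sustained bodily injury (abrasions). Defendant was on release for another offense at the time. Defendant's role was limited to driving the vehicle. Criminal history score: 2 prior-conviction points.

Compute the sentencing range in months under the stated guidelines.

50-62 months

Base offense level for cyber intrusion: 16.
A2 does not apply.
A3 applies (level before this adjustment is 16 ≥ 6, so +4): 16 + 4 = 20.
A5 applies: 20 + 1 = 21.
A6 applies: 21 − 2 = 19.
Final offense level: 19.
Criminal history: 2 prior points → Category I (0-2).
Level 19 falls in the 18-27 band.
Grid: Level 18-27 × Category I = 50-62 months.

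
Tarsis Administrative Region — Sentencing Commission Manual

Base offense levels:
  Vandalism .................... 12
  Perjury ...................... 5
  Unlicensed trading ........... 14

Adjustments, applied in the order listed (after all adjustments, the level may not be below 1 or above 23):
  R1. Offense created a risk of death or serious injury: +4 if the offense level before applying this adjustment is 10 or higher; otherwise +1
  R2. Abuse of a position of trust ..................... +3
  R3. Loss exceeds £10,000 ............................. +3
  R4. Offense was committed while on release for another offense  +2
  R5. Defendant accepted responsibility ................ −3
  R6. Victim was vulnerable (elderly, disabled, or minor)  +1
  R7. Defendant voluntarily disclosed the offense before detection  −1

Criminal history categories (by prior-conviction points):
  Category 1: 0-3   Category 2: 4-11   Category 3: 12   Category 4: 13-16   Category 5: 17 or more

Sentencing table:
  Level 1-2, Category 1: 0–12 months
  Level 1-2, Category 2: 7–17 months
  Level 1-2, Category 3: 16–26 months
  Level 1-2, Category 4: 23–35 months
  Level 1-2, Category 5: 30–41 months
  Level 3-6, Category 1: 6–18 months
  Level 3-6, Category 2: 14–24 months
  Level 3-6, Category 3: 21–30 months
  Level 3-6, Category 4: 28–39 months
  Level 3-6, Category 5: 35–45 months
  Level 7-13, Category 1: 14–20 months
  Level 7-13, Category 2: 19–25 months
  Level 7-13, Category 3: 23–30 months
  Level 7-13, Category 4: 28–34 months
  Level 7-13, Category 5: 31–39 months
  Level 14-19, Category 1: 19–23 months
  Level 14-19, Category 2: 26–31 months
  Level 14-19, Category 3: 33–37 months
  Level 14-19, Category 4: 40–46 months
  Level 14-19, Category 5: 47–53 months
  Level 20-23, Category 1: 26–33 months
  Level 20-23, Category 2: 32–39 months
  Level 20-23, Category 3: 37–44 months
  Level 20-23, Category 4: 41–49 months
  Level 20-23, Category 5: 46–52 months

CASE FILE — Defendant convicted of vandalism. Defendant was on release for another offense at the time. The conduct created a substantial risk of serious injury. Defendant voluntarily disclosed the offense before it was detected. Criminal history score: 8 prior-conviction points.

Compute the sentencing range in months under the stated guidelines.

Base offense level for vandalism: 12.
R1 applies (level before this adjustment is 12 ≥ 10, so +4): 12 + 4 = 16.
R3 does not apply.
R4 applies: 16 + 2 = 18.
R5 does not apply.
R7 applies: 18 − 1 = 17.
Final offense level: 17.
Criminal history: 8 prior points → Category 2 (4-11).
Level 17 falls in the 14-19 band.
Grid: Level 14-19 × Category 2 = 26-31 months.

26-31 months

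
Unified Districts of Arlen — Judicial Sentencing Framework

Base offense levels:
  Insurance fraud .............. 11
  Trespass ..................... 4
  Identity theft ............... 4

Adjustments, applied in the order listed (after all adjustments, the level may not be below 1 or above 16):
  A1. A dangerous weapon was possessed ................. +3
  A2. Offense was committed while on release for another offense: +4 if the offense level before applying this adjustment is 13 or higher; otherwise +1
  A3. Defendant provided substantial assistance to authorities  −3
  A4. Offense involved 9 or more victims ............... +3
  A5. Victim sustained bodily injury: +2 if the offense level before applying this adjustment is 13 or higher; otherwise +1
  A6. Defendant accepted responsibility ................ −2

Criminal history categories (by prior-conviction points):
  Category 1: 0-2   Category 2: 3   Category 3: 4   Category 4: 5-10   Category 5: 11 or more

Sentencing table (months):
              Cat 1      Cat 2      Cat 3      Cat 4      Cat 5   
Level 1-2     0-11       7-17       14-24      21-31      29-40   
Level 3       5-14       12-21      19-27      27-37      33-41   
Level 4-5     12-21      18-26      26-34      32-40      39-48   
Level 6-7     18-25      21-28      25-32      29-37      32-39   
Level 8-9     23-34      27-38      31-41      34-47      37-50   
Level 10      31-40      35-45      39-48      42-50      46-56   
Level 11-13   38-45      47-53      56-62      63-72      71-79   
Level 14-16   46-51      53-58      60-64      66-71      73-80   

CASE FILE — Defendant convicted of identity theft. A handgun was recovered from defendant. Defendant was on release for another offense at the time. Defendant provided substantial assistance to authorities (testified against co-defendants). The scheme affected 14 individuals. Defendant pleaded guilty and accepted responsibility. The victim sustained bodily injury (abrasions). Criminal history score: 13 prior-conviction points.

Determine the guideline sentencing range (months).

32-39 months

Base offense level for identity theft: 4.
A1 applies: 4 + 3 = 7.
A2 applies (level before this adjustment is 7 < 13, so +1): 7 + 1 = 8.
A3 applies: 8 − 3 = 5.
A4 applies: 5 + 3 = 8.
A5 applies (level before this adjustment is 8 < 13, so +1): 8 + 1 = 9.
A6 applies: 9 − 2 = 7.
Final offense level: 7.
Criminal history: 13 prior points → Category 5 (11+).
Level 7 falls in the 6-7 band.
Grid: Level 6-7 × Category 5 = 32-39 months.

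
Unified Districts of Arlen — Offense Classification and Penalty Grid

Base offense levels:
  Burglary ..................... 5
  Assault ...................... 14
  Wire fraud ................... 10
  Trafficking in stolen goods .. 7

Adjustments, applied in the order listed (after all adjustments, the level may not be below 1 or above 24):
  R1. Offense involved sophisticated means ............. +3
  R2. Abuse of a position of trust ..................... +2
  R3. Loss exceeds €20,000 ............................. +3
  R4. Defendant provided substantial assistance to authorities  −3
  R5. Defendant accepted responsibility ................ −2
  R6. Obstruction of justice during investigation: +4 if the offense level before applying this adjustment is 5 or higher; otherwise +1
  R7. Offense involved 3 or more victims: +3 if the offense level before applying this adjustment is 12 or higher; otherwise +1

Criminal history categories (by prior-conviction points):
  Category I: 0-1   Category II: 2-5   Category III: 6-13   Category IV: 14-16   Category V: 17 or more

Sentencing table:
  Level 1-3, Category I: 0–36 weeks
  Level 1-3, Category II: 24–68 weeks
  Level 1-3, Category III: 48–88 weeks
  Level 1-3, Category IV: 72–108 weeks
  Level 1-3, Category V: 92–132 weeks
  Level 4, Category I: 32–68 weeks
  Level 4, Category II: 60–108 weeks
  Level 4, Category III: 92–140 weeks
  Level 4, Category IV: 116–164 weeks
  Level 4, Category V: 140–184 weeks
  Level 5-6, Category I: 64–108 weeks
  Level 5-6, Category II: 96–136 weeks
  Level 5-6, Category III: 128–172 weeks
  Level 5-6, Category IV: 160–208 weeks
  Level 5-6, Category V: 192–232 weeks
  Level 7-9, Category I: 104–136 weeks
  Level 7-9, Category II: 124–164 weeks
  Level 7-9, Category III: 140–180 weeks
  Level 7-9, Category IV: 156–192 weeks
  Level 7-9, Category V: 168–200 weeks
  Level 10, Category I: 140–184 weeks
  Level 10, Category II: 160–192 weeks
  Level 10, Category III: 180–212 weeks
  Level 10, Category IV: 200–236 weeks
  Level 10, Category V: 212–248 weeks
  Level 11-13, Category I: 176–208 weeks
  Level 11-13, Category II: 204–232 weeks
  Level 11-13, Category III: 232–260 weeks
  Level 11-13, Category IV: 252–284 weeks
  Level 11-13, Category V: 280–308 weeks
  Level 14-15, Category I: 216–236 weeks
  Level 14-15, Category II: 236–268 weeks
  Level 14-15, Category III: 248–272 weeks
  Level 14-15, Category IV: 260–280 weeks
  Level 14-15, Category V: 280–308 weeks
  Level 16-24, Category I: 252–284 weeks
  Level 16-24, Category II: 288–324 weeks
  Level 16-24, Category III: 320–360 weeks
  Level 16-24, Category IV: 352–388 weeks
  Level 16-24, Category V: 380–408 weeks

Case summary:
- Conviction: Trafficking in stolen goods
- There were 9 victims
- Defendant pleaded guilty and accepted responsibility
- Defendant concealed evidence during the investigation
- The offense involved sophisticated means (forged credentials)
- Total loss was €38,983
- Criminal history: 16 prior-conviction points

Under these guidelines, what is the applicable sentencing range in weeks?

Base offense level for trafficking in stolen goods: 7.
R1 applies: 7 + 3 = 10.
R2 does not apply.
R3 applies: 10 + 3 = 13.
R4 does not apply.
R5 applies: 13 − 2 = 11.
R6 applies (level before this adjustment is 11 ≥ 5, so +4): 11 + 4 = 15.
R7 applies (level before this adjustment is 15 ≥ 12, so +3): 15 + 3 = 18.
Final offense level: 18.
Criminal history: 16 prior points → Category IV (14-16).
Level 18 falls in the 16-24 band.
Grid: Level 16-24 × Category IV = 352-388 weeks.

352-388 weeks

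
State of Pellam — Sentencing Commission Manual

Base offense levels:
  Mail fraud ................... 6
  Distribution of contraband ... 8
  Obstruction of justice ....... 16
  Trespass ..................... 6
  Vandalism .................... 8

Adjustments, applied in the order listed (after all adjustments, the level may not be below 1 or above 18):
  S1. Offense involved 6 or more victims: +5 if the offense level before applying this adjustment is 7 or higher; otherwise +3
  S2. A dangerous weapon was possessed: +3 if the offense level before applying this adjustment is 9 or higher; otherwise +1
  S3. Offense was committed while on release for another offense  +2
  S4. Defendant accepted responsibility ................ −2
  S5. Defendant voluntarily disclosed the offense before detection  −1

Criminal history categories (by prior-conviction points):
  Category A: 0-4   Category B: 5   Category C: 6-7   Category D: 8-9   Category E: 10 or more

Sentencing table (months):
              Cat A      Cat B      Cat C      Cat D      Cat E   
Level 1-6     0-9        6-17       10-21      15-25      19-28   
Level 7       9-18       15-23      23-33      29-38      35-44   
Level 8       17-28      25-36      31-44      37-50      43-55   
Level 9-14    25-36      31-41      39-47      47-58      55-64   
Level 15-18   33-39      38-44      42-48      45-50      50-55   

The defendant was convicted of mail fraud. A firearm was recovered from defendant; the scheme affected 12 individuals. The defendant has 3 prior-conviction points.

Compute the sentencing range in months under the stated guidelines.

Base offense level for mail fraud: 6.
S1 applies (level before this adjustment is 6 < 7, so +3): 6 + 3 = 9.
S2 applies (level before this adjustment is 9 ≥ 9, so +3): 9 + 3 = 12.
S3 does not apply.
S4 does not apply.
S5 does not apply.
Final offense level: 12.
Criminal history: 3 prior points → Category A (0-4).
Level 12 falls in the 9-14 band.
Grid: Level 9-14 × Category A = 25-36 months.

25-36 months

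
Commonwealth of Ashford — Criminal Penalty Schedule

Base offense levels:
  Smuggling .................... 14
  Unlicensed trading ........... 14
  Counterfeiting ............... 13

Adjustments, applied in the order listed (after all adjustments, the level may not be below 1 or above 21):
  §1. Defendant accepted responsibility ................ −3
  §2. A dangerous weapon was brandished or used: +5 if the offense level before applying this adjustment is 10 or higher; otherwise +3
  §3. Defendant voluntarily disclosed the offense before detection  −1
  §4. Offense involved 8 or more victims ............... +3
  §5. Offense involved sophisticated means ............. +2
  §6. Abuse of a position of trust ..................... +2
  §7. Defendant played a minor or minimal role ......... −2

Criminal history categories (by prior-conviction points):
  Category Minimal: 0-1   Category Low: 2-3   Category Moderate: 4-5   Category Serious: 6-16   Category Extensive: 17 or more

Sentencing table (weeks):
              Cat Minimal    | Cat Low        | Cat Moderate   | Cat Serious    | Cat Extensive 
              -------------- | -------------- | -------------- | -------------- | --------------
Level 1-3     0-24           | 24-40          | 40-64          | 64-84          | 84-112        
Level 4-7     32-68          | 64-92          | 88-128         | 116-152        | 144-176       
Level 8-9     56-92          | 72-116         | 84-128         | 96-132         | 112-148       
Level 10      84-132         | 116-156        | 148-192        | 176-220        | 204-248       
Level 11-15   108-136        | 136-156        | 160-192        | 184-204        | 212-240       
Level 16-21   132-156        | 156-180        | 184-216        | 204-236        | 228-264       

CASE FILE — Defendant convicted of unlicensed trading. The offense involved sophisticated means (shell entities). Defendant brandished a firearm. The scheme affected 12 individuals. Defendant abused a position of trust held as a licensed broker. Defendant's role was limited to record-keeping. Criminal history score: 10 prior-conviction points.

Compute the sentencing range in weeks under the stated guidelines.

204-236 weeks

Base offense level for unlicensed trading: 14.
§2 applies (level before this adjustment is 14 ≥ 10, so +5): 14 + 5 = 19.
§4 applies: 19 + 3 = 22.
§5 applies: 22 + 2 = 24.
§6 applies: 24 + 2 = 26.
§7 applies: 26 − 2 = 24.
Level 24 exceeds the maximum of 21; capped at 21.
Final offense level: 21.
Criminal history: 10 prior points → Category Serious (6-16).
Level 21 falls in the 16-21 band.
Grid: Level 16-21 × Category Serious = 204-236 weeks.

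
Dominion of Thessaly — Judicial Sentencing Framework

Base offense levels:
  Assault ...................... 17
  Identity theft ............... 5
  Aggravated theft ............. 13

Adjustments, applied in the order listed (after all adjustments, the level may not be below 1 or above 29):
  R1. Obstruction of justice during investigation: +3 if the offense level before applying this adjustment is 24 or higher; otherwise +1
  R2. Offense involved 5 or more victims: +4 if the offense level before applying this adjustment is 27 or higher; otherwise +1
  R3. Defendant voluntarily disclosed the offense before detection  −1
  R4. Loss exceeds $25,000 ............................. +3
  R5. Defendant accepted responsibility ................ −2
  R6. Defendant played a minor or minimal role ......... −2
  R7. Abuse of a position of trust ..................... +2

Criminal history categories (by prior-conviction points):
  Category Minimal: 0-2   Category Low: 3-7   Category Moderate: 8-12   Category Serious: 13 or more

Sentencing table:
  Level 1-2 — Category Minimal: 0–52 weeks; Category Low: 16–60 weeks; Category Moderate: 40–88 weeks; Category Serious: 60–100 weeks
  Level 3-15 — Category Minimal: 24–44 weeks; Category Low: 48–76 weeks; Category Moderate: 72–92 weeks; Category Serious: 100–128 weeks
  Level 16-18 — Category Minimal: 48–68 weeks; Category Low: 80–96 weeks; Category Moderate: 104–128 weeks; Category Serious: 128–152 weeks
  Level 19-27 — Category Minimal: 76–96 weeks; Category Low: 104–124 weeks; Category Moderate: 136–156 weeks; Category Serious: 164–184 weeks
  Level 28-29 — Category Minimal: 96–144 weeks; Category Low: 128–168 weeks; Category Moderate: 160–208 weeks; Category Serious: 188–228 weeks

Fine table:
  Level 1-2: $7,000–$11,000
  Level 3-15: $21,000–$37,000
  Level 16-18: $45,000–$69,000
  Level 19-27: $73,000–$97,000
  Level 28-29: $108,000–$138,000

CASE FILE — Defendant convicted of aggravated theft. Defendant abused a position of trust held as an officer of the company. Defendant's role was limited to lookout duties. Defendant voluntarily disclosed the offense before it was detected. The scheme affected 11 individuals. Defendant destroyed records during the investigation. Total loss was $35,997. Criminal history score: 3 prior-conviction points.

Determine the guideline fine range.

Base offense level for aggravated theft: 13.
R1 applies (level before this adjustment is 13 < 24, so +1): 13 + 1 = 14.
R2 applies (level before this adjustment is 14 < 27, so +1): 14 + 1 = 15.
R3 applies: 15 − 1 = 14.
R4 applies: 14 + 3 = 17.
R5 does not apply.
R6 applies: 17 − 2 = 15.
R7 applies: 15 + 2 = 17.
Final offense level: 17.
Level 17 falls in the 16-18 band.
Fine table: Level 16-18 → $45,000–$69,000.

$45,000–$69,000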